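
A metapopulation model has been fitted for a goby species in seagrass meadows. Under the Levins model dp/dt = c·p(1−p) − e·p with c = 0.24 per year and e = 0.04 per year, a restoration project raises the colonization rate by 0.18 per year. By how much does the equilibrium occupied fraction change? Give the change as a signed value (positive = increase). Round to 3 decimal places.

Before: p* = 1 − 0.04/0.24 = 0.8333.
After the change, c = 0.42, e = 0.04, so p* = 1 − 0.04/0.42 = 0.9048.
Δp* = 0.9048 − 0.8333 = +0.0714.

0.071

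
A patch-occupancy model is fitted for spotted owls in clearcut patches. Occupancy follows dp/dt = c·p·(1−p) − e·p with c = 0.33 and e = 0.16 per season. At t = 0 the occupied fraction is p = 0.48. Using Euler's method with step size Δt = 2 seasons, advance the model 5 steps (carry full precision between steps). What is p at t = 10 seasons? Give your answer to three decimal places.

Update rule: p ← p + [c·p·(1−p) − e·p]·Δt with Δt = 2.
t = 2: p = 0.48000 + (+0.01114) = 0.49114
t = 4: p = 0.49114 + (+0.00778) = 0.49892
t = 6: p = 0.49892 + (+0.00534) = 0.50427
t = 8: p = 0.50427 + (+0.00362) = 0.50789
t = 10: p = 0.50789 + (+0.00243) = 0.51032

0.510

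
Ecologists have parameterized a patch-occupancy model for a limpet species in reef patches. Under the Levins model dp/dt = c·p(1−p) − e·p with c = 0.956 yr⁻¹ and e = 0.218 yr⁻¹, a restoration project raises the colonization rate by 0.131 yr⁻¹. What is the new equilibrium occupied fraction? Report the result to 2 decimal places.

0.80

Before: p* = 1 − 0.218/0.956 = 0.7720.
After the change, c = 1.087, e = 0.218, so p* = 1 − 0.218/1.087 = 0.7994.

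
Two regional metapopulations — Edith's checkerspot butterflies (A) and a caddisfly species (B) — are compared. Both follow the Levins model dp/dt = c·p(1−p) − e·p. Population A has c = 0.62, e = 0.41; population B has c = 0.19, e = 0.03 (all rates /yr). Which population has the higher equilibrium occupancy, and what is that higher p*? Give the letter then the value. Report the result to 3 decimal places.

B, 0.842

A: p*_A = 1 − 0.41/0.62 = 0.3387.
B: p*_B = 1 − 0.03/0.19 = 0.8421.
B is higher at 0.8421.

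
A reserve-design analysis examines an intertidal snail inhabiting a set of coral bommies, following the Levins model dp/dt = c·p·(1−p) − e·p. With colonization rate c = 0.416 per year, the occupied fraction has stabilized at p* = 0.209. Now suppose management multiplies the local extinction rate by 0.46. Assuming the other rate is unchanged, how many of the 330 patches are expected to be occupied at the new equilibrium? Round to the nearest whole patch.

Balance c(1−p*) = e gives e = 0.416×(1 − 0.20900) = 0.32906.
New p* = 1 − e/c = 1 − 0.15137/0.41600 = 0.63613.
Expected occupied = 330 × 0.63613 = 209.92 ≈ 210.

210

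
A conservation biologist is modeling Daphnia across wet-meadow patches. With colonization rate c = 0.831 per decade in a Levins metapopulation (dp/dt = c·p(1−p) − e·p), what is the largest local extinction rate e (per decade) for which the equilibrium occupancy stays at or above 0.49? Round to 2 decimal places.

0.42

1 − e/c ≥ 0.49 ⇒ e ≤ c(1 − 0.49) = 0.831 × 0.5100.
e_max = 0.4238.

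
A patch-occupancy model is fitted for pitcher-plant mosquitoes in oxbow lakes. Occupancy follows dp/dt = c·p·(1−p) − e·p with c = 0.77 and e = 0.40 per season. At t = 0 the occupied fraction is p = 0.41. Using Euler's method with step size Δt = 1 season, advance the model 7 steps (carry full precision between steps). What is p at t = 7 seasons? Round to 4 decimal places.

Update rule: p ← p + [c·p·(1−p) − e·p]·Δt with Δt = 1.
  1  |  dp/dt·Δt = +0.022263  |  p_1 = 0.432263
  2  |  dp/dt·Δt = +0.016062  |  p_2 = 0.448325
  3  |  dp/dt·Δt = +0.011114  |  p_3 = 0.459439
  4  |  dp/dt·Δt = +0.007458  |  p_4 = 0.466896
  5  |  dp/dt·Δt = +0.004898  |  p_5 = 0.471794
  6  |  dp/dt·Δt = +0.003170  |  p_6 = 0.474964
  7  |  dp/dt·Δt = +0.002032  |  p_7 = 0.476996

0.4770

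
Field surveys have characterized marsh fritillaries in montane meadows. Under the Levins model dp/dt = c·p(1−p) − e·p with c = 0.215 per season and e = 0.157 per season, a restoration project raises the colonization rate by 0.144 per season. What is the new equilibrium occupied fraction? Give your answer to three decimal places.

0.563

Before: p* = 1 − 0.157/0.215 = 0.2698.
After the change, c = 0.359, e = 0.157, so p* = 1 − 0.157/0.359 = 0.5627.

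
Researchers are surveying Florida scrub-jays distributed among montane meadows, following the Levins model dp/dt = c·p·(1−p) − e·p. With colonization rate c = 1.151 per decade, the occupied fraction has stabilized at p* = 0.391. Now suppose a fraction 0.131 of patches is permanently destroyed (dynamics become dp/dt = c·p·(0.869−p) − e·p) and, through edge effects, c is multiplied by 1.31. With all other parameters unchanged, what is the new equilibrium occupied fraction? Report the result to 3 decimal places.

0.404

Balance c(1−p*) = e gives e = 1.151×(1 − 0.39100) = 0.70096.
New p* = 0.869 − e/c = 0.869 − 0.70096/1.50781 = 0.40411.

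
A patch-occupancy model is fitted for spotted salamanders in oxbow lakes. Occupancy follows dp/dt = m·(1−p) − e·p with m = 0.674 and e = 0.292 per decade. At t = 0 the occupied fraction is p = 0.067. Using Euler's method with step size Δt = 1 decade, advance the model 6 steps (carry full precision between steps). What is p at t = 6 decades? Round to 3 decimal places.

0.698

Update rule: p ← p + [m·(1−p) − e·p]·Δt with Δt = 1.
p: 0.06700 → 0.67628  (Δp = +0.60928)
p: 0.67628 → 0.69699  (Δp = +0.02072)
p: 0.69699 → 0.69770  (Δp = +0.00070)
p: 0.69770 → 0.69772  (Δp = +0.00002)
p: 0.69772 → 0.69772  (Δp = +0.00000)
p: 0.69772 → 0.69772  (Δp = +0.00000)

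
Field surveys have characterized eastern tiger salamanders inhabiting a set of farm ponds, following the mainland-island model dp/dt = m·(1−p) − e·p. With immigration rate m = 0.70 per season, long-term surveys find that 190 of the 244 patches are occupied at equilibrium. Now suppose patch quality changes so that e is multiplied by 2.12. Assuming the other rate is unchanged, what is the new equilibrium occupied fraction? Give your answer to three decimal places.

0.624

Observed p* = 190/244 = 0.77869.
Balance m(1−p*) = e·p* gives e = m(1−p*)/p* = 0.70×0.22131/0.77869 = 0.19895.
New p* = m/(m+e) = 0.70000/(0.70000+0.42177) = 0.62401.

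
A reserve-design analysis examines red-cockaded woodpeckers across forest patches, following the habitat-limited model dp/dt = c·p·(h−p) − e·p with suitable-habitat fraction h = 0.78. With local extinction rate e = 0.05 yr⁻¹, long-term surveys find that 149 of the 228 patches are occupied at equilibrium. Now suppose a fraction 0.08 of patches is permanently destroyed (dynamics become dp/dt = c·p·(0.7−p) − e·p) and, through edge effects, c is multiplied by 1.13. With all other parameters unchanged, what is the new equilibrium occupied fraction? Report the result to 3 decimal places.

Observed p* = 149/228 = 0.65351.
Balance c(h−p*) = e gives c = e/(0.78 − 0.65351) = 0.05/0.12649 = 0.39529.
New p* = 0.7 − e/c = 0.7 − 0.05000/0.44668 = 0.58806.

0.588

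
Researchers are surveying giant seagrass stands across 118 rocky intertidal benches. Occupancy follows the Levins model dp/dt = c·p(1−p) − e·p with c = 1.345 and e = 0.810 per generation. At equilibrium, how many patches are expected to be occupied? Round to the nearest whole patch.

p* = 1 − e/c = 1 − 0.810/1.345 = 0.3978.
Expected occupied patches = N × p* = 118 × 0.3978 = 46.94 ≈ 47.

47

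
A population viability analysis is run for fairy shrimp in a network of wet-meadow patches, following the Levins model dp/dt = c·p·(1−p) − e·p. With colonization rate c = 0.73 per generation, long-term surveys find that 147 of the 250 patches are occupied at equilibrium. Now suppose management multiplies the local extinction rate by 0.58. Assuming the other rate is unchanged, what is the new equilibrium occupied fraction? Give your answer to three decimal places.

Observed p* = 147/250 = 0.58800.
Balance c(1−p*) = e gives e = 0.73×(1 − 0.58800) = 0.30076.
New p* = 1 − e/c = 1 − 0.17444/0.73000 = 0.76104.

0.761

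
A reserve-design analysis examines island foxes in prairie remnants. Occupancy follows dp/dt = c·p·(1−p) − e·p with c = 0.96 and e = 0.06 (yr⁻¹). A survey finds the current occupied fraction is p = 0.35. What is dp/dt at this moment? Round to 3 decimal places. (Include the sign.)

0.197

Colonization term: c·p·(1−p) = 0.96×0.35×0.6500 = 0.21840.
Extinction term: e·p = 0.02100.
dp/dt = 0.21840 − 0.02100 = 0.19740.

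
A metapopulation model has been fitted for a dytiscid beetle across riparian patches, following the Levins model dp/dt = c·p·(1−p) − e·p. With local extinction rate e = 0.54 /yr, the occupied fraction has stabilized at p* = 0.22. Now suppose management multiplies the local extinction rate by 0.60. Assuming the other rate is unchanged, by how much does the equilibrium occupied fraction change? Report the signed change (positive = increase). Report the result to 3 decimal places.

0.312

Balance c(1−p*) = e gives c = e/(1 − 0.22000) = 0.54/0.78000 = 0.69231.
New p* = 1 − e/c = 1 − 0.32400/0.69231 = 0.53200.
Δp* = 0.53200 − 0.22000 = +0.31200.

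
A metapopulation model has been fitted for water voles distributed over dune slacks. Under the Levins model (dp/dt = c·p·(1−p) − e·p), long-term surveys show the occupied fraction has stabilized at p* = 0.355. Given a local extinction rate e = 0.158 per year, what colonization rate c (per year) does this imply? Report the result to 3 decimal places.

0.245

At equilibrium c(1−p*) = e, so c = e/(1−p*).
c = 0.158/(1 − 0.355) = 0.158/0.6450 = 0.2450.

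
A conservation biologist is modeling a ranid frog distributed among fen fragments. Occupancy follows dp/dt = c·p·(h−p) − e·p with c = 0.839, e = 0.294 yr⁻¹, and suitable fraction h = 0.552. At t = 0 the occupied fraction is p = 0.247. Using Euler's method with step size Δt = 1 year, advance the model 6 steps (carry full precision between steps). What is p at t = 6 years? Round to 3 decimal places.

Update rule: p ← p + [c·p·(h−p) − e·p]·Δt with Δt = 1.
t = 1: p = 0.24700 + (-0.00941) = 0.23759
t = 2: p = 0.23759 + (-0.00718) = 0.23041
t = 3: p = 0.23041 + (-0.00557) = 0.22484
t = 4: p = 0.22484 + (-0.00439) = 0.22045
t = 5: p = 0.22045 + (-0.00349) = 0.21696
t = 6: p = 0.21696 + (-0.00280) = 0.21416

0.214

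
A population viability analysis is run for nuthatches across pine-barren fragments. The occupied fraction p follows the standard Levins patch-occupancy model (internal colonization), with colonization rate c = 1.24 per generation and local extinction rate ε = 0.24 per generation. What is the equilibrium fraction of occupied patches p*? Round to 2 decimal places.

At equilibrium, colonization balances extinction: c·p*·(1−p*) = ε·p*.
So p* = 1 − ε/c = 1 − 0.24/1.24 = 1 − 0.1935 = 0.8065.

0.81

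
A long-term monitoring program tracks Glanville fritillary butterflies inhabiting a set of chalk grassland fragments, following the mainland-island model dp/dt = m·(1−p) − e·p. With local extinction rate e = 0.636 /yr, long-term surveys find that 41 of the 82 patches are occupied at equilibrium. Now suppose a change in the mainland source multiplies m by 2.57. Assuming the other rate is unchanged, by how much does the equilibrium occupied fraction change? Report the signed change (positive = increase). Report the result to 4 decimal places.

Observed p* = 41/82 = 0.50000.
Balance m(1−p*) = e·p* gives m = e·p*/(1−p*) = 0.636×0.50000/0.50000 = 0.63600.
New p* = m/(m+e) = 1.63452/(1.63452+0.63600) = 0.71989.
Δp* = 0.71989 − 0.50000 = +0.21989.

0.2199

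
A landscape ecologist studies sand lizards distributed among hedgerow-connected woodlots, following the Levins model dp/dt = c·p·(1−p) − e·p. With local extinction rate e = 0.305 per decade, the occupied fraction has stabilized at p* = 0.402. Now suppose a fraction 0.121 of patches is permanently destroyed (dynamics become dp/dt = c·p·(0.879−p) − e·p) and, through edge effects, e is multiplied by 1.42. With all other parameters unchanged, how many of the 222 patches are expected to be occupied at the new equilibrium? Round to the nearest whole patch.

7

Balance c(1−p*) = e gives c = e/(1 − 0.40200) = 0.305/0.59800 = 0.51003.
New p* = 0.879 − e/c = 0.879 − 0.43310/0.51003 = 0.02983.
Expected occupied = 222 × 0.02983 = 6.62 ≈ 7.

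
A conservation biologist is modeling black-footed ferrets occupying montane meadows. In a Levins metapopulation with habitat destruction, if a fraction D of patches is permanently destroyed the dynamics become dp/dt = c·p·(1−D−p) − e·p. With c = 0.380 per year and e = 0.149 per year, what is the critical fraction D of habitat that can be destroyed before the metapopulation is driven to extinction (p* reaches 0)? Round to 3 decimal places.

The nontrivial equilibrium is p* = (1−D) − e/c; extinction occurs when this hits zero.
So D_crit = 1 − e/c = 1 − 0.149/0.380 = 1 − 0.3921 = 0.6079.
This equals the undisturbed p*, a classic result of Lande's extension.

0.608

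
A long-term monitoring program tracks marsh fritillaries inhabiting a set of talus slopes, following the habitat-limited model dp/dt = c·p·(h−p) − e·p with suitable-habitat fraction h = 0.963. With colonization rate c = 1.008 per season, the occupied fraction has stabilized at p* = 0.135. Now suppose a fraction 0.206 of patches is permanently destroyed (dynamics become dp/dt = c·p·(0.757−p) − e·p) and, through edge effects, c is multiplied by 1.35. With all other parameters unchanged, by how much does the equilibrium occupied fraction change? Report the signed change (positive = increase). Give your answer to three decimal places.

Balance c(h−p*) = e gives e = 1.008×(0.963 − 0.13500) = 0.83462.
New p* = 0.757 − e/c = 0.757 − 0.83462/1.36080 = 0.14367.
Δp* = 0.14367 − 0.13500 = +0.00867.

0.009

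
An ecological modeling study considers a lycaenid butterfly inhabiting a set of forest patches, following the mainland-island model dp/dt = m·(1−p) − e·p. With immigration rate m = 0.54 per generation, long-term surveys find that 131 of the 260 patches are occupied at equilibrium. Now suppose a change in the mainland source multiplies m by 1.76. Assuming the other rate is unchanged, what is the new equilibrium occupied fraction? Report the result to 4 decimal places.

0.6412

Observed p* = 131/260 = 0.50385.
Balance m(1−p*) = e·p* gives e = m(1−p*)/p* = 0.54×0.49615/0.50385 = 0.53175.
New p* = m/(m+e) = 0.95040/(0.95040+0.53175) = 0.64123.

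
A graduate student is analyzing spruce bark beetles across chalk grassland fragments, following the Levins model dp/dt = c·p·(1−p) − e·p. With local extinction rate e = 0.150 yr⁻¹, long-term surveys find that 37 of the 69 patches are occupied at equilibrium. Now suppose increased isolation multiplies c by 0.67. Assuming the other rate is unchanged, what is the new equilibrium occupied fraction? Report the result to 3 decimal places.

Observed p* = 37/69 = 0.53623.
Balance c(1−p*) = e gives c = e/(1 − 0.53623) = 0.150/0.46377 = 0.32344.
New p* = 1 − e/c = 1 − 0.15000/0.21670 = 0.30780.

0.308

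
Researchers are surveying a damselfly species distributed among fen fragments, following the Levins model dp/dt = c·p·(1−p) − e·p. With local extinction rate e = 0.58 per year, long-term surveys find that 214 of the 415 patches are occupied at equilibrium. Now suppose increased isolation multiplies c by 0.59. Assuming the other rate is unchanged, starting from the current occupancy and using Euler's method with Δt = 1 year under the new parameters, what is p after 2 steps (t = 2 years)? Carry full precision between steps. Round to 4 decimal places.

0.3336

Observed p* = 214/415 = 0.51566.
Balance c(1−p*) = e gives c = e/(1 − 0.51566) = 0.58/0.48434 = 1.19751.
Starting from p₀ = 0.51566; update p ← p + (dp/dt)·Δt with the new parameters.
step 1: Δp = -0.12262, p = 0.39304
step 2: Δp = -0.05941, p = 0.33363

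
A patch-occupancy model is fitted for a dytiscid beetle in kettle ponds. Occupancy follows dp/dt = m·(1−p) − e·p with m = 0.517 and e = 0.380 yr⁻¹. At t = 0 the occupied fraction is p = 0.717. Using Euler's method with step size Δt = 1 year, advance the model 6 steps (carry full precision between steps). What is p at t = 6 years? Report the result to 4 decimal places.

0.5764

Update rule: p ← p + [m·(1−p) − e·p]·Δt with Δt = 1.
t = 1: p = 0.71700 + (-0.12615) = 0.59085
t = 2: p = 0.59085 + (-0.01299) = 0.57786
t = 3: p = 0.57786 + (-0.00134) = 0.57652
t = 4: p = 0.57652 + (-0.00014) = 0.57638
t = 5: p = 0.57638 + (-0.00001) = 0.57637
t = 6: p = 0.57637 + (-0.00000) = 0.57637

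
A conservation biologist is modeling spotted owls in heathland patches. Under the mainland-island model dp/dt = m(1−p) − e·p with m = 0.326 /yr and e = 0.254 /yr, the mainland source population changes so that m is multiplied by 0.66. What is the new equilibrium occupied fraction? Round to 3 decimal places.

Before: p* = 0.326/(0.326+0.254) = 0.5621.
After: m = 0.21516, e = 0.254; p* = 0.21516/0.4692 = 0.4586.

0.459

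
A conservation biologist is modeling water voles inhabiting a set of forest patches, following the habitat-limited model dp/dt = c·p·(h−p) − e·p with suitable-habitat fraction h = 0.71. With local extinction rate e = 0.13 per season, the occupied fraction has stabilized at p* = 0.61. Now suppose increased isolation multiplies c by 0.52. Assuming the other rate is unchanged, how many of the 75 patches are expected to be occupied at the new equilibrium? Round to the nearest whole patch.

Balance c(h−p*) = e gives c = e/(0.71 − 0.61000) = 0.13/0.10000 = 1.30000.
New p* = 0.71 − e/c = 0.71 − 0.13000/0.67600 = 0.51769.
Expected occupied = 75 × 0.51769 = 38.83 ≈ 39.

39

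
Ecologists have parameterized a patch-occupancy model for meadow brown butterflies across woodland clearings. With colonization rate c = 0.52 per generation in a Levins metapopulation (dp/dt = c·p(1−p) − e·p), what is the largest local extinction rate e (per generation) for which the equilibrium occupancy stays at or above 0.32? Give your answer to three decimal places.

0.354

1 − e/c ≥ 0.32 ⇒ e ≤ c(1 − 0.32) = 0.52 × 0.6800.
e_max = 0.3536.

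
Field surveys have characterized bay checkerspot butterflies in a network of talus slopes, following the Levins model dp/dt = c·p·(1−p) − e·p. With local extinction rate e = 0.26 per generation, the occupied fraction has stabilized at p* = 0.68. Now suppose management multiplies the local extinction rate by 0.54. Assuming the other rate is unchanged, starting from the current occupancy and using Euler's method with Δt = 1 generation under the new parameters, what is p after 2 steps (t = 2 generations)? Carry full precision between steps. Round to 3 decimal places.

Balance c(1−p*) = e gives c = e/(1 − 0.68000) = 0.26/0.32000 = 0.81250.
Starting from p₀ = 0.68000; update p ← p + (dp/dt)·Δt with the new parameters.
t = 1: p = 0.68000 + (+0.08133) = 0.76133
t = 2: p = 0.76133 + (+0.04075) = 0.80208

0.802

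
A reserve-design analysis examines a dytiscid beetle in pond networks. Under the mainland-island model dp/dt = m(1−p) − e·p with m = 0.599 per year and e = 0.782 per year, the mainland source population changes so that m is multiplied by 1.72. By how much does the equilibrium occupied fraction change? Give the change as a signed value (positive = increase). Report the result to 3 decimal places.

Before: p* = 0.599/(0.599+0.782) = 0.4337.
After: m = 1.03028, e = 0.782; p* = 1.03028/1.8123 = 0.5685.
Δp* = 0.5685 − 0.4337 = +0.1348.

0.135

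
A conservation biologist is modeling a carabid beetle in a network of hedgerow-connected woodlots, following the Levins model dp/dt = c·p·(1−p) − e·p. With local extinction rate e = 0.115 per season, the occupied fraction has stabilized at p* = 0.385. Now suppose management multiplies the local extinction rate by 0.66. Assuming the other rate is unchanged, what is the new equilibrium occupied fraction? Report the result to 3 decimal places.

Balance c(1−p*) = e gives c = e/(1 − 0.38500) = 0.115/0.61500 = 0.18699.
New p* = 1 − e/c = 1 − 0.07590/0.18699 = 0.59410.

0.594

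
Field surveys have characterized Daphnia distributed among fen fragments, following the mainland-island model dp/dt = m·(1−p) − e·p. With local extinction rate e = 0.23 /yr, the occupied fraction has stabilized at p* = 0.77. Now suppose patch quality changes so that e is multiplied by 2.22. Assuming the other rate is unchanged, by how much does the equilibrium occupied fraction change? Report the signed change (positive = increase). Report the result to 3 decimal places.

Balance m(1−p*) = e·p* gives m = e·p*/(1−p*) = 0.23×0.77000/0.23000 = 0.77000.
New p* = m/(m+e) = 0.77000/(0.77000+0.51060) = 0.60128.
Δp* = 0.60128 − 0.77000 = -0.16872.

-0.169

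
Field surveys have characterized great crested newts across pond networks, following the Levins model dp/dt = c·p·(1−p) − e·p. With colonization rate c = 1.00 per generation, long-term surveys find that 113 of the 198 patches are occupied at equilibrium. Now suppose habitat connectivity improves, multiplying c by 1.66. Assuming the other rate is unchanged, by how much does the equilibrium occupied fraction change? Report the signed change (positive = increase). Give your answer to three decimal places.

0.171

Observed p* = 113/198 = 0.57071.
Balance c(1−p*) = e gives e = 1.00×(1 − 0.57071) = 0.42929.
New p* = 1 − e/c = 1 − 0.42929/1.66000 = 0.74139.
Δp* = 0.74139 − 0.57071 = +0.17068.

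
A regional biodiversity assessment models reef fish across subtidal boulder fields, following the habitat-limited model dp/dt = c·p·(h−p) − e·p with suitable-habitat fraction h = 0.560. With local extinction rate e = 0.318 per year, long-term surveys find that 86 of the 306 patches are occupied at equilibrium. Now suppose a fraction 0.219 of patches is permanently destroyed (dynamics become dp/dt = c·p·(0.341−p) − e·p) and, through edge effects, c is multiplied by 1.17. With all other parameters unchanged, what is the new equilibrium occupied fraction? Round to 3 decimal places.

0.103

Observed p* = 86/306 = 0.28105.
Balance c(h−p*) = e gives c = e/(0.56 − 0.28105) = 0.318/0.27895 = 1.13999.
New p* = 0.341 − e/c = 0.341 − 0.31800/1.33379 = 0.10258.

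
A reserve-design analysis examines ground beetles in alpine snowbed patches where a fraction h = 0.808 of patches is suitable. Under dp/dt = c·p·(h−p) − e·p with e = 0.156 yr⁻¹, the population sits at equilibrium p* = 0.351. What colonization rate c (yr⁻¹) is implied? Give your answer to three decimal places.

At equilibrium c(h−p*) = e, so c = e/(h−p*).
c = 0.156/(0.808 − 0.351) = 0.156/0.4570 = 0.3414.

0.341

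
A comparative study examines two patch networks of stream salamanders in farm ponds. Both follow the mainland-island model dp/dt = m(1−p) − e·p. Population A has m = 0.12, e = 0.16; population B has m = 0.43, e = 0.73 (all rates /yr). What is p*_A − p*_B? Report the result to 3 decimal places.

0.058

A: p*_A = m/(m+e) = 0.12/0.2800 = 0.4286.
B: p*_B = 0.43/1.1600 = 0.3707.
p*_A − p*_B = 0.4286 − 0.3707 = 0.0579.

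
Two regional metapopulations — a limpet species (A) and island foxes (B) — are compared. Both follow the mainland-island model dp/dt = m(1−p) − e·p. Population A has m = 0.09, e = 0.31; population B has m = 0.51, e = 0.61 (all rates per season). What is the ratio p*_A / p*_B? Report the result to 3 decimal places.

A: p*_A = m/(m+e) = 0.09/0.4000 = 0.2250.
B: p*_B = 0.51/1.1200 = 0.4554.
p*_A / p*_B = 0.2250/0.4554 = 0.4941.

0.494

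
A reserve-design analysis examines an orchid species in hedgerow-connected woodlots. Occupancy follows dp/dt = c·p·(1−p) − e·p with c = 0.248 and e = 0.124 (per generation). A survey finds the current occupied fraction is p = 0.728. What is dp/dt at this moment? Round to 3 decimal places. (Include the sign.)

-0.041

Colonization term: c·p·(1−p) = 0.248×0.728×0.2720 = 0.04911.
Extinction term: e·p = 0.09027.
dp/dt = 0.04911 − 0.09027 = -0.04116.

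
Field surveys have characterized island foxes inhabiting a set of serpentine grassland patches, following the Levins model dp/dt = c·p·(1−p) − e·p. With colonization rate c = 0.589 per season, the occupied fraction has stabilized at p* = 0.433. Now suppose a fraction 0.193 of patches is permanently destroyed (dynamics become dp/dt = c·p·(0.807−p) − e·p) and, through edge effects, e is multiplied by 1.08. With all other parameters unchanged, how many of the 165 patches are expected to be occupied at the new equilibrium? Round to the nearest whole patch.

Balance c(1−p*) = e gives e = 0.589×(1 − 0.43300) = 0.33396.
New p* = 0.807 − e/c = 0.807 − 0.36068/0.58900 = 0.19464.
Expected occupied = 165 × 0.19464 = 32.12 ≈ 32.

32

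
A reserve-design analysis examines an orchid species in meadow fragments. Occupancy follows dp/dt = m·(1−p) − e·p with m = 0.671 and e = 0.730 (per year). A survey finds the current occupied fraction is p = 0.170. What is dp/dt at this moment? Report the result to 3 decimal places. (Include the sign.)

Colonization term: m·(1−p) = 0.671×0.8300 = 0.55693.
Extinction term: e·p = 0.12410.
dp/dt = 0.55693 − 0.12410 = 0.43283.

0.433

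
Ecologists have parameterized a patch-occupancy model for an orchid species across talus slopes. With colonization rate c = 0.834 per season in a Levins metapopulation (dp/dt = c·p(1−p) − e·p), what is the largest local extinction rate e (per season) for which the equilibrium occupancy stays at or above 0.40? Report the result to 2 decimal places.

1 − e/c ≥ 0.40 ⇒ e ≤ c(1 − 0.40) = 0.834 × 0.6000.
e_max = 0.5004.

0.50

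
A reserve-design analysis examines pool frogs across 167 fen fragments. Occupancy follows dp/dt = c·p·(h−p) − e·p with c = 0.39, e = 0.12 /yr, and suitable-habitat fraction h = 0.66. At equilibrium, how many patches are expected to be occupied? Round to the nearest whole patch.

59

p* = h − e/c = 0.66 − 0.3077 = 0.3523.
Expected occupied patches = N × p* = 167 × 0.3523 = 58.84 ≈ 59.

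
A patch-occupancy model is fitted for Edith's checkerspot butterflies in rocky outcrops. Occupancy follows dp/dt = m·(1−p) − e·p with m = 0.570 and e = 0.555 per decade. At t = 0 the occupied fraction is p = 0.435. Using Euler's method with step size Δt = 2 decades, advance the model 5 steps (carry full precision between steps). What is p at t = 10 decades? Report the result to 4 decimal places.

Update rule: p ← p + [m·(1−p) − e·p]·Δt with Δt = 2.
step 1: Δp = +0.16125, p = 0.59625
step 2: Δp = -0.20156, p = 0.39469
step 3: Δp = +0.25195, p = 0.64664
step 4: Δp = -0.31494, p = 0.33170
step 5: Δp = +0.39368, p = 0.72538

0.7254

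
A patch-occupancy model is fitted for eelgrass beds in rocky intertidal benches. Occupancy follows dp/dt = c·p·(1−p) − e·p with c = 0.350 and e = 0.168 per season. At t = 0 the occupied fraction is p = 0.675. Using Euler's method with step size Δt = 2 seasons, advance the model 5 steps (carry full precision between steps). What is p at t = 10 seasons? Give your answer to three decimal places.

Update rule: p ← p + [c·p·(1−p) − e·p]·Δt with Δt = 2.
  1  |  dp/dt·Δt = -0.073238  |  p_1 = 0.601762
  2  |  dp/dt·Δt = -0.034441  |  p_2 = 0.567321
  3  |  dp/dt·Δt = -0.018792  |  p_3 = 0.548529
  4  |  dp/dt·Δt = -0.010954  |  p_4 = 0.537575
  5  |  dp/dt·Δt = -0.006613  |  p_5 = 0.530961

0.531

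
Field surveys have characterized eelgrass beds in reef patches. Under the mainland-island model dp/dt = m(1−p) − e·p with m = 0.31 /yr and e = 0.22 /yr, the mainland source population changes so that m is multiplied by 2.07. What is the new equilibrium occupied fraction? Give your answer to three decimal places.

Before: p* = 0.31/(0.31+0.22) = 0.5849.
After: m = 0.6417, e = 0.22; p* = 0.6417/0.8617 = 0.7447.

0.745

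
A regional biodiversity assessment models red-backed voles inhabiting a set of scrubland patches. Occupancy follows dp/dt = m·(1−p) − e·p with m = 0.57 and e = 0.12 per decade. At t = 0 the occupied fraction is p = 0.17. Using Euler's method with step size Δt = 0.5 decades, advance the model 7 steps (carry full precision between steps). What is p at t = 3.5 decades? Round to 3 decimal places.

Update rule: p ← p + [m·(1−p) − e·p]·Δt with Δt = 0.5.
step 1: Δp = +0.22635, p = 0.39635
step 2: Δp = +0.14826, p = 0.54461
step 3: Δp = +0.09711, p = 0.64172
step 4: Δp = +0.06361, p = 0.70533
step 5: Δp = +0.04166, p = 0.74699
step 6: Δp = +0.02729, p = 0.77428
step 7: Δp = +0.01787, p = 0.79215

0.792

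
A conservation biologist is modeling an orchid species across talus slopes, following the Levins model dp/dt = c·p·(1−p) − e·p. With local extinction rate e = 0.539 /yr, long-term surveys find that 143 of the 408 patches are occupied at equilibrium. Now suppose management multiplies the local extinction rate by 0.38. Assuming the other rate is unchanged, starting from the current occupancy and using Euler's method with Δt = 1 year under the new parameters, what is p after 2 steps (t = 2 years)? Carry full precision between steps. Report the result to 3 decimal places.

Observed p* = 143/408 = 0.35049.
Balance c(1−p*) = e gives c = e/(1 − 0.35049) = 0.539/0.64951 = 0.82986.
Starting from p₀ = 0.35049; update p ← p + (dp/dt)·Δt with the new parameters.
p: 0.35049 → 0.46762  (Δp = +0.11713)
p: 0.46762 → 0.57843  (Δp = +0.11082)

0.578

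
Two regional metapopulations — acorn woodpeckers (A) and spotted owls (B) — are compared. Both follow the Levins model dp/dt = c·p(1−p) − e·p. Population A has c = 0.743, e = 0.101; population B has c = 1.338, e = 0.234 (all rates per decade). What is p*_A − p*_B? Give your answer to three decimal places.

A: p*_A = 1 − 0.101/0.743 = 0.8641.
B: p*_B = 1 − 0.234/1.338 = 0.8251.
p*_A − p*_B = 0.8641 − 0.8251 = 0.0390.

0.039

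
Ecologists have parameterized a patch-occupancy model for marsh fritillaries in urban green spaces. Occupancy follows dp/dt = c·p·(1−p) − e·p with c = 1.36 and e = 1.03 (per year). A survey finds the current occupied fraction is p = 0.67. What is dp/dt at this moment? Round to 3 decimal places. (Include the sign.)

Colonization term: c·p·(1−p) = 1.36×0.67×0.3300 = 0.30070.
Extinction term: e·p = 0.69010.
dp/dt = 0.30070 − 0.69010 = -0.38940.

-0.389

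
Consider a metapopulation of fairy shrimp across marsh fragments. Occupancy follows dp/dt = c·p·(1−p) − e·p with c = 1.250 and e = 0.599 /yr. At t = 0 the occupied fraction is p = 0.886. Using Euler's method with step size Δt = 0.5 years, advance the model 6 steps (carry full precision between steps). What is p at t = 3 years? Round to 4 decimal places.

0.5366

Update rule: p ← p + [c·p·(1−p) − e·p]·Δt with Δt = 0.5.
  1  |  dp/dt·Δt = -0.202230  |  p_1 = 0.683771
  2  |  dp/dt·Δt = -0.069647  |  p_2 = 0.614124
  3  |  dp/dt·Δt = -0.035820  |  p_3 = 0.578304
  4  |  dp/dt·Δt = -0.020784  |  p_4 = 0.557520
  5  |  dp/dt·Δt = -0.012795  |  p_5 = 0.544725
  6  |  dp/dt·Δt = -0.008145  |  p_6 = 0.536579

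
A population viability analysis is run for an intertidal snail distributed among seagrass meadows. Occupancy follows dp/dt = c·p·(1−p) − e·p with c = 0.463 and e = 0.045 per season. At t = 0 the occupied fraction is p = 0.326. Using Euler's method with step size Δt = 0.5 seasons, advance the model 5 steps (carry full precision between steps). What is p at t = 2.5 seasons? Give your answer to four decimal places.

0.5556

Update rule: p ← p + [c·p·(1−p) − e·p]·Δt with Δt = 0.5.
p: 0.32600 → 0.36953  (Δp = +0.04353)
p: 0.36953 → 0.41515  (Δp = +0.04562)
p: 0.41515 → 0.46202  (Δp = +0.04687)
p: 0.46202 → 0.50916  (Δp = +0.04715)
p: 0.50916 → 0.55556  (Δp = +0.04640)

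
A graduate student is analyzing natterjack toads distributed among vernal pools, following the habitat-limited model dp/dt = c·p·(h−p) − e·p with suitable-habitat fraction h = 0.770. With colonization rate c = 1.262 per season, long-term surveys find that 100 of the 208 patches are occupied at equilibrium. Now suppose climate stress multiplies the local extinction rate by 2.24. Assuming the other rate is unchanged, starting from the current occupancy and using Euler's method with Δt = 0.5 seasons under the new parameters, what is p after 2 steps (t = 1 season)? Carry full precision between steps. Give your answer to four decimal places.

0.3133

Observed p* = 100/208 = 0.48077.
Balance c(h−p*) = e gives e = 1.262×(0.77 − 0.48077) = 0.36501.
Starting from p₀ = 0.48077; update p ← p + (dp/dt)·Δt with the new parameters.
  1  |  dp/dt·Δt = -0.108801  |  p_1 = 0.371968
  2  |  dp/dt·Δt = -0.058642  |  p_2 = 0.313327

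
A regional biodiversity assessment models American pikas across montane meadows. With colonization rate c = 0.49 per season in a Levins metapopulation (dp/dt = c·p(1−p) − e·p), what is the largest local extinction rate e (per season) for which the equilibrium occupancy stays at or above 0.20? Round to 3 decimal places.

0.392

1 − e/c ≥ 0.20 ⇒ e ≤ c(1 − 0.20) = 0.49 × 0.8000.
e_max = 0.3920.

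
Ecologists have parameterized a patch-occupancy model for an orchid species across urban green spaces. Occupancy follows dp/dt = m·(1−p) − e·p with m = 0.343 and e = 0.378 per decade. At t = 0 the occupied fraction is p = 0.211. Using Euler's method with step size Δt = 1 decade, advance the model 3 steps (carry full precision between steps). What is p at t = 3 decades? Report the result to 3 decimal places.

0.470

Update rule: p ← p + [m·(1−p) − e·p]·Δt with Δt = 1.
t = 1: p = 0.21100 + (+0.19087) = 0.40187
t = 2: p = 0.40187 + (+0.05325) = 0.45512
t = 3: p = 0.45512 + (+0.01486) = 0.46998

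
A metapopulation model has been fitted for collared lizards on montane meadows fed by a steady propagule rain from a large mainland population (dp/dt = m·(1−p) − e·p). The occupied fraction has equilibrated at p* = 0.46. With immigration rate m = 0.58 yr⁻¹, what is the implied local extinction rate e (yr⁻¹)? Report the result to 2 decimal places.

0.68

At equilibrium m(1−p*) = e·p*, so e = m(1−p*)/p*.
e = 0.58 × 0.5400 / 0.46 = 0.6809.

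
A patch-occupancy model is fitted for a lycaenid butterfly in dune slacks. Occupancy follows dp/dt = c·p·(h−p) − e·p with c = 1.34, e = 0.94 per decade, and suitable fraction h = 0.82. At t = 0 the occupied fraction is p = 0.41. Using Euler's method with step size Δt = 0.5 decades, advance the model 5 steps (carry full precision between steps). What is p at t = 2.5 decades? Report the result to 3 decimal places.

Update rule: p ← p + [c·p·(h−p) − e·p]·Δt with Δt = 0.5.
t = 0.5: p = 0.41000 + (-0.08007) = 0.32993
t = 1: p = 0.32993 + (-0.04673) = 0.28319
t = 1.5: p = 0.28319 + (-0.03125) = 0.25195
t = 2: p = 0.25195 + (-0.02252) = 0.22942
t = 2.5: p = 0.22942 + (-0.01705) = 0.21237

0.212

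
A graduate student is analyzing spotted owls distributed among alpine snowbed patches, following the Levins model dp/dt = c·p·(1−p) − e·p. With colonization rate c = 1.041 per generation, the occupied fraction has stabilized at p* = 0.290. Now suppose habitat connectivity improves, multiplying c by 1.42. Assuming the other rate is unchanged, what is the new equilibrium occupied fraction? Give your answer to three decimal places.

0.500

Balance c(1−p*) = e gives e = 1.041×(1 − 0.29000) = 0.73911.
New p* = 1 − e/c = 1 − 0.73911/1.47822 = 0.50000.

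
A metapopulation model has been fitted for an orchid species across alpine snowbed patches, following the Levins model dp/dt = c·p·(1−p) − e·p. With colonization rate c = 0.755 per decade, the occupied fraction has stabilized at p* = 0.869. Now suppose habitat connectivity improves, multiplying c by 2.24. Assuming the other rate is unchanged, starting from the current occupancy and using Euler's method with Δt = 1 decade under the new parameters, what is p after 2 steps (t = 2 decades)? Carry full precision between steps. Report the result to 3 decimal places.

Balance c(1−p*) = e gives e = 0.755×(1 − 0.86900) = 0.09891.
Starting from p₀ = 0.86900; update p ← p + (dp/dt)·Δt with the new parameters.
step 1: Δp = +0.10658, p = 0.97558
step 2: Δp = -0.05619, p = 0.91938

0.919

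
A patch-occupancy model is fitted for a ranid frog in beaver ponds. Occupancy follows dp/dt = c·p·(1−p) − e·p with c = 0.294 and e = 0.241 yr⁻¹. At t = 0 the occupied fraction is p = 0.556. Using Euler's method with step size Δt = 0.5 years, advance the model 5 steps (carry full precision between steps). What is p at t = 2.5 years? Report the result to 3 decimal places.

Update rule: p ← p + [c·p·(1−p) − e·p]·Δt with Δt = 0.5.
t = 0.5: p = 0.55600 + (-0.03071) = 0.52529
t = 1: p = 0.52529 + (-0.02664) = 0.49865
t = 1.5: p = 0.49865 + (-0.02334) = 0.47531
t = 2: p = 0.47531 + (-0.02061) = 0.45470
t = 2.5: p = 0.45470 + (-0.01834) = 0.43635

0.436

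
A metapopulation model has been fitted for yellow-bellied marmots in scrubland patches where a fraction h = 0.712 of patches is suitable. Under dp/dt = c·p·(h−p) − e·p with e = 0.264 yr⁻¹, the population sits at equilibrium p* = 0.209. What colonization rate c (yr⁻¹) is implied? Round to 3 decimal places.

At equilibrium c(h−p*) = e, so c = e/(h−p*).
c = 0.264/(0.712 − 0.209) = 0.264/0.5030 = 0.5249.

0.525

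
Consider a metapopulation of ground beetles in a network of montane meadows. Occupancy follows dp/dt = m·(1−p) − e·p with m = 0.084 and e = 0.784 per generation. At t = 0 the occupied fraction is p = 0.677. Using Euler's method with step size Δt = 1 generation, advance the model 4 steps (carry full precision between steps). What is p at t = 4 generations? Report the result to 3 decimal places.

0.097

Update rule: p ← p + [m·(1−p) − e·p]·Δt with Δt = 1.
step 1: Δp = -0.50364, p = 0.17336
step 2: Δp = -0.06648, p = 0.10688
step 3: Δp = -0.00878, p = 0.09811
step 4: Δp = -0.00116, p = 0.09695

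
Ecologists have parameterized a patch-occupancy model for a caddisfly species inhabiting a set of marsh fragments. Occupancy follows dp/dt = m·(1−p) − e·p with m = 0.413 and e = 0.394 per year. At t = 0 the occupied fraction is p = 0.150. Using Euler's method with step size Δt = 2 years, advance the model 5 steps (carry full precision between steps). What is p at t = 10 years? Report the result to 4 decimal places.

Update rule: p ← p + [m·(1−p) − e·p]·Δt with Δt = 2.
step 1: Δp = +0.58390, p = 0.73390
step 2: Δp = -0.35851, p = 0.37539
step 3: Δp = +0.22013, p = 0.59551
step 4: Δp = -0.13516, p = 0.46035
step 5: Δp = +0.08299, p = 0.54334

0.5433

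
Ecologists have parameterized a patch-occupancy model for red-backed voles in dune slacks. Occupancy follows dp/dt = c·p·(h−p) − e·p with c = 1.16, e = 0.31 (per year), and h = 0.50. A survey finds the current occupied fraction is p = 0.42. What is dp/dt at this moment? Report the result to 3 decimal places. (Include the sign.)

Colonization term: c·p·(h−p) = 1.16×0.42×0.0800 = 0.03898.
Extinction term: e·p = 0.13020.
dp/dt = 0.03898 − 0.13020 = -0.09122.

-0.091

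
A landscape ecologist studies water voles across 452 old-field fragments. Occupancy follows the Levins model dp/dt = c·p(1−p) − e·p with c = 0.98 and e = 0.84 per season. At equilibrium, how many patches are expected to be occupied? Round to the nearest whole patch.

p* = 1 − e/c = 1 − 0.84/0.98 = 0.1429.
Expected occupied patches = N × p* = 452 × 0.1429 = 64.57 ≈ 65.

65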